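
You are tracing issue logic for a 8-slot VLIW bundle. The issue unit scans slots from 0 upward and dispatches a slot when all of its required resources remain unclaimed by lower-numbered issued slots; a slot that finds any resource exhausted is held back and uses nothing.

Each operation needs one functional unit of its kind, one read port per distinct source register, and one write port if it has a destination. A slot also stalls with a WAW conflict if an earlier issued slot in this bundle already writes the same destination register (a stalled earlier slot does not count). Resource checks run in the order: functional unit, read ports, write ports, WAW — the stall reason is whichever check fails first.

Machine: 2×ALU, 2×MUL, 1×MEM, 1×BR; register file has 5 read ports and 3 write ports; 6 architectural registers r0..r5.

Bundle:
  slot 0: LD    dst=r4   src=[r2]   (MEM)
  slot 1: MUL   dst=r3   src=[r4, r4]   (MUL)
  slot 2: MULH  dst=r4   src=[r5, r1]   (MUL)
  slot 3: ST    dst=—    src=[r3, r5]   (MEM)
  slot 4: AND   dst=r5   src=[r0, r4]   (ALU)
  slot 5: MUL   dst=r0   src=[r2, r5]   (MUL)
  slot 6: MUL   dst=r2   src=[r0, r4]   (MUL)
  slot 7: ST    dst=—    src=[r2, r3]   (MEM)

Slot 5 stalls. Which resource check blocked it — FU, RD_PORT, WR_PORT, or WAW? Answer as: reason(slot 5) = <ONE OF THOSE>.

reason(slot 5) = RD_PORT

(0) want 1×MEM +1rd +1wr — yes → AL2|MU2|ME0|BR1|rd4|wr2
(1) want 1×MUL +1rd +1wr — yes → AL2|MU1|ME0|BR1|rd3|wr1
(2) want 1×MUL +2rd +1wr — WAW → AL2|MU1|ME0|BR1|rd3|wr1
(3) want 1×MEM +2rd +0wr — FU → AL2|MU1|ME0|BR1|rd3|wr1
(4) want 1×ALU +2rd +1wr — yes → AL1|MU1|ME0|BR1|rd1|wr0
(5) want 1×MUL +2rd +1wr — RD_PORT → AL1|MU1|ME0|BR1|rd1|wr0
(6) want 1×MUL +2rd +1wr — RD_PORT → AL1|MU1|ME0|BR1|rd1|wr0
(7) want 1×MEM +2rd +0wr — FU → AL1|MU1|ME0|BR1|rd1|wr0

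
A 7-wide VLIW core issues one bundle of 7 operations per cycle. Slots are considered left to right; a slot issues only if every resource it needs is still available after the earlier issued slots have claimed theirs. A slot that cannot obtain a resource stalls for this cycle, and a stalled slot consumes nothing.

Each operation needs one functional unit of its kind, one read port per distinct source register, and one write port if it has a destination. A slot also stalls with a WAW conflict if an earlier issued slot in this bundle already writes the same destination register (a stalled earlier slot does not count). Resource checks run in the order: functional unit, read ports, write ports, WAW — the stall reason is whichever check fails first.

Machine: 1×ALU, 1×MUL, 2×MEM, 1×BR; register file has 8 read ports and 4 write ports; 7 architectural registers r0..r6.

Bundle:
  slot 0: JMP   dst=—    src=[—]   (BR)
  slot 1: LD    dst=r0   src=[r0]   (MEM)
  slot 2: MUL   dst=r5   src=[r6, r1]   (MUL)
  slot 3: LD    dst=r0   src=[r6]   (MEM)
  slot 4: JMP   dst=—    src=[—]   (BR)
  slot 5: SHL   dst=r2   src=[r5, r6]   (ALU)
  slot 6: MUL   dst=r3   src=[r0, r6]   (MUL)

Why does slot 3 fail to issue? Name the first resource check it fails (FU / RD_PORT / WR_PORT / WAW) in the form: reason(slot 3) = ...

reason(slot 3) = WAW

[0] BR needs rd=0 wr=0: ok; after: ALU=1 MUL=1 MEM=2 BR=0, R=8, W=4
[1] MEM needs rd=1 wr=1: ok; after: ALU=1 MUL=1 MEM=1 BR=0, R=7, W=3
[2] MUL needs rd=2 wr=1: ok; after: ALU=1 MUL=0 MEM=1 BR=0, R=5, W=2
[3] MEM needs rd=1 wr=1: WAW; after: ALU=1 MUL=0 MEM=1 BR=0, R=5, W=2
[4] BR needs rd=0 wr=0: FU; after: ALU=1 MUL=0 MEM=1 BR=0, R=5, W=2
[5] ALU needs rd=2 wr=1: ok; after: ALU=0 MUL=0 MEM=1 BR=0, R=3, W=1
[6] MUL needs rd=2 wr=1: FU; after: ALU=0 MUL=0 MEM=1 BR=0, R=3, W=1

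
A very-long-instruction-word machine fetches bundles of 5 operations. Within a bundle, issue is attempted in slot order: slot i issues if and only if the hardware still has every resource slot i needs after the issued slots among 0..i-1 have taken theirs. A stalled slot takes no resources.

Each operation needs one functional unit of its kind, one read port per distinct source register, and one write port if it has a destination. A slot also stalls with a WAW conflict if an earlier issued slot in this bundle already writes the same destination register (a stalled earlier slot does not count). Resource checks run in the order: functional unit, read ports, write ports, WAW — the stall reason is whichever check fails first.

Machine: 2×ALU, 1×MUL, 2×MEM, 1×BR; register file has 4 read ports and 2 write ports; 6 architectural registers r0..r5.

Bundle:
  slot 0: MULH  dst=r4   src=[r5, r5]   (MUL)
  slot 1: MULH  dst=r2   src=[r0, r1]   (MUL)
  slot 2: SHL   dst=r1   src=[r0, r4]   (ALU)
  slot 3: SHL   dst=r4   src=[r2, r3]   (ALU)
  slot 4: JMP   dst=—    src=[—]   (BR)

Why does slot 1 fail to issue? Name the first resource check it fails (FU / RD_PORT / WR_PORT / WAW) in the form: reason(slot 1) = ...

[0] MUL needs rd=1 wr=1: ok; after: ALU=2 MUL=0 MEM=2 BR=1, R=3, W=1
[1] MUL needs rd=2 wr=1: FU; after: ALU=2 MUL=0 MEM=2 BR=1, R=3, W=1
[2] ALU needs rd=2 wr=1: ok; after: ALU=1 MUL=0 MEM=2 BR=1, R=1, W=0
[3] ALU needs rd=2 wr=1: RD_PORT; after: ALU=1 MUL=0 MEM=2 BR=1, R=1, W=0
[4] BR needs rd=0 wr=0: ok; after: ALU=1 MUL=0 MEM=2 BR=0, R=1, W=0

reason(slot 1) = FU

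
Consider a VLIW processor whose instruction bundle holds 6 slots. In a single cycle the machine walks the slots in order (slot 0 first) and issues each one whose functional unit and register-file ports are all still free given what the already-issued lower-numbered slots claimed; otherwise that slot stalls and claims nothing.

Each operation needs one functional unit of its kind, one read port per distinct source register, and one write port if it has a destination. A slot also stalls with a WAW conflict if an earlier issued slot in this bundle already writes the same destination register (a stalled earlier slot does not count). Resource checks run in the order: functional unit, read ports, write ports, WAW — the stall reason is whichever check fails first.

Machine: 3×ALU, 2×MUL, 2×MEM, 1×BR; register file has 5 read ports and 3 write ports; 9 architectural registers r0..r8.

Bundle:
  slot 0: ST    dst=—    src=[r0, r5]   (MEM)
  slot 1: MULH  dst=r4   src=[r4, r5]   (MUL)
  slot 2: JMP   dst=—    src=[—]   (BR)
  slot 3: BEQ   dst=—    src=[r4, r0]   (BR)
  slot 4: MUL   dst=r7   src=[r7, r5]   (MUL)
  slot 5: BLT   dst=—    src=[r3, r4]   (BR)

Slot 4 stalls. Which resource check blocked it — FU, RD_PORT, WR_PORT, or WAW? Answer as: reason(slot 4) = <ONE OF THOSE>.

reason(slot 4) = RD_PORT

[0] MEM needs rd=2 wr=0: ok; after: ALU=3 MUL=2 MEM=1 BR=1, R=3, W=3
[1] MUL needs rd=2 wr=1: ok; after: ALU=3 MUL=1 MEM=1 BR=1, R=1, W=2
[2] BR needs rd=0 wr=0: ok; after: ALU=3 MUL=1 MEM=1 BR=0, R=1, W=2
[3] BR needs rd=2 wr=0: FU; after: ALU=3 MUL=1 MEM=1 BR=0, R=1, W=2
[4] MUL needs rd=2 wr=1: RD_PORT; after: ALU=3 MUL=1 MEM=1 BR=0, R=1, W=2
[5] BR needs rd=2 wr=0: FU; after: ALU=3 MUL=1 MEM=1 BR=0, R=1, W=2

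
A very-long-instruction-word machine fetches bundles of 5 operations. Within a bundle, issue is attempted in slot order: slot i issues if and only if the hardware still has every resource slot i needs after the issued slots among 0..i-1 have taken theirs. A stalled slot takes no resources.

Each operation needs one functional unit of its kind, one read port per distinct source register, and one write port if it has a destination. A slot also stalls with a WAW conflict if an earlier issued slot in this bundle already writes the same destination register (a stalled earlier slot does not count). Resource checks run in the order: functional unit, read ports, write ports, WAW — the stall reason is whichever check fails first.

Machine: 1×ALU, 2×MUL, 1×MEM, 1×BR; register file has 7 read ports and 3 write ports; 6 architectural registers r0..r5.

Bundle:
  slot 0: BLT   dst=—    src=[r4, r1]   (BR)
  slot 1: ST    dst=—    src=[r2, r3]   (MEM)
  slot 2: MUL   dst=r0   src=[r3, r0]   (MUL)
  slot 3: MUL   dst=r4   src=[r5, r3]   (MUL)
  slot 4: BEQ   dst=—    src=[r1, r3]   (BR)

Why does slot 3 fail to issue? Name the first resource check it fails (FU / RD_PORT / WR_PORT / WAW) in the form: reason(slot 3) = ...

reason(slot 3) = RD_PORT

#0 BR src=r4,r1 dispatched  <A:1 Mu:2 Ld:1 B:0 rd:5 wr:3>
#1 MEM src=r2,r3 dispatched  <A:1 Mu:2 Ld:0 B:0 rd:3 wr:3>
#2 MUL src=r3,r0 dispatched  <A:1 Mu:1 Ld:0 B:0 rd:1 wr:2>
#3 MUL src=r5,r3 held:RD_PORT  <A:1 Mu:1 Ld:0 B:0 rd:1 wr:2>
#4 BR src=r1,r3 held:FU  <A:1 Mu:1 Ld:0 B:0 rd:1 wr:2>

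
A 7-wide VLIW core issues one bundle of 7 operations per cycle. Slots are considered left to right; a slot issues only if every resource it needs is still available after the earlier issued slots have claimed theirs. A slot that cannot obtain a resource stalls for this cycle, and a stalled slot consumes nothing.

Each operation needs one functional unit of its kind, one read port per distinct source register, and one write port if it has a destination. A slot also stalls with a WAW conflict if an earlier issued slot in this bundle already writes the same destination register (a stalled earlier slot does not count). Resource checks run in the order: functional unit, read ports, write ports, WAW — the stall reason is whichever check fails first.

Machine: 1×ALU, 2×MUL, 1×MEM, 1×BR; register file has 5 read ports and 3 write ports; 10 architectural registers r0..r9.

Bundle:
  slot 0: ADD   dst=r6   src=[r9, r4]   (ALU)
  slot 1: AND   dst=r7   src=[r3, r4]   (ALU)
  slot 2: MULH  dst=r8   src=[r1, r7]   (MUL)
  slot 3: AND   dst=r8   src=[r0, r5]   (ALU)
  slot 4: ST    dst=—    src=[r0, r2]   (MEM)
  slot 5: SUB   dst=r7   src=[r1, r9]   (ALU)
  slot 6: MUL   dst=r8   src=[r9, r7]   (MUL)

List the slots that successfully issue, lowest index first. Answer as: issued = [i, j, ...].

slot 0 (ALU): ISSUE — free A0,Mu2,Ld1,B1 rp3 wp2
slot 1 (ALU): stall FU — free A0,Mu2,Ld1,B1 rp3 wp2
slot 2 (MUL): ISSUE — free A0,Mu1,Ld1,B1 rp1 wp1
slot 3 (ALU): stall FU — free A0,Mu1,Ld1,B1 rp1 wp1
slot 4 (MEM): stall RD_PORT — free A0,Mu1,Ld1,B1 rp1 wp1
slot 5 (ALU): stall FU — free A0,Mu1,Ld1,B1 rp1 wp1
slot 6 (MUL): stall RD_PORT — free A0,Mu1,Ld1,B1 rp1 wp1

issued = [0, 2]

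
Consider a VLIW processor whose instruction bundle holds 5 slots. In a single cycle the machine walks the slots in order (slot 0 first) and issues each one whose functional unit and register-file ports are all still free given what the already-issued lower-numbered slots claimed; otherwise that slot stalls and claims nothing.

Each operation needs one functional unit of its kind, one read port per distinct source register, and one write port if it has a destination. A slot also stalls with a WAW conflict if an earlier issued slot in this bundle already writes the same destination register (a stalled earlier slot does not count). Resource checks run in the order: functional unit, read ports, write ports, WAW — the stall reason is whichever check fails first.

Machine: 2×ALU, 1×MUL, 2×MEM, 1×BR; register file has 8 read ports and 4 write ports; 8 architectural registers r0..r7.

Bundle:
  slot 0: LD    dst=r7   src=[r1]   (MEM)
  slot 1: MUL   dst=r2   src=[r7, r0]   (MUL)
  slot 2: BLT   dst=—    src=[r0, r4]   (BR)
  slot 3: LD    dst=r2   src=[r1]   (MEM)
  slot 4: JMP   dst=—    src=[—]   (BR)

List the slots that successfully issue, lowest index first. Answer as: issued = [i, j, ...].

(0) want 1×MEM +1rd +1wr — yes → AL2|MU1|ME1|BR1|rd7|wr3
(1) want 1×MUL +2rd +1wr — yes → AL2|MU0|ME1|BR1|rd5|wr2
(2) want 1×BR +2rd +0wr — yes → AL2|MU0|ME1|BR0|rd3|wr2
(3) want 1×MEM +1rd +1wr — WAW → AL2|MU0|ME1|BR0|rd3|wr2
(4) want 1×BR +0rd +0wr — FU → AL2|MU0|ME1|BR0|rd3|wr2

issued = [0, 1, 2]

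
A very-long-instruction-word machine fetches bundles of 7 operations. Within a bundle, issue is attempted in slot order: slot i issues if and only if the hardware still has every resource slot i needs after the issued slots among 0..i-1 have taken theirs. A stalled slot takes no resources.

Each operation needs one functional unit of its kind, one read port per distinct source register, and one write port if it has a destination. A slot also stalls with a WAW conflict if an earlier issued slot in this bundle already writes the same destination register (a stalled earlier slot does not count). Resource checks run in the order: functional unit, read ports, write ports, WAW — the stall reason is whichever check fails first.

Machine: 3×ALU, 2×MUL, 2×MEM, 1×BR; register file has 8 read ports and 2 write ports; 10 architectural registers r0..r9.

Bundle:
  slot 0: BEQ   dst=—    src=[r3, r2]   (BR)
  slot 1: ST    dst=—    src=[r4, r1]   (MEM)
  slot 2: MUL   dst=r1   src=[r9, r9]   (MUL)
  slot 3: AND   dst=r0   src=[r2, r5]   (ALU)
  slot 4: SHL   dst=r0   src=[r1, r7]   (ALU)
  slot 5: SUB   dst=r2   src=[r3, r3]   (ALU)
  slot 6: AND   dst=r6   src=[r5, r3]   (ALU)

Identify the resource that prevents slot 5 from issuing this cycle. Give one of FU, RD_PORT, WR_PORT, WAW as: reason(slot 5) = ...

  0. BR ⇒ go  {3A/2Mu/2Ld/0B | 6r 2w}
  1. MEM ⇒ go  {3A/2Mu/1Ld/0B | 4r 2w}
  2. MUL→r1 ⇒ go  {3A/1Mu/1Ld/0B | 3r 1w}
  3. ALU→r0 ⇒ go  {2A/1Mu/1Ld/0B | 1r 0w}
  4. ALU→r0 ⇒ no(RD_PORT)  {2A/1Mu/1Ld/0B | 1r 0w}
  5. ALU→r2 ⇒ no(WR_PORT)  {2A/1Mu/1Ld/0B | 1r 0w}
  6. ALU→r6 ⇒ no(RD_PORT)  {2A/1Mu/1Ld/0B | 1r 0w}

reason(slot 5) = WR_PORT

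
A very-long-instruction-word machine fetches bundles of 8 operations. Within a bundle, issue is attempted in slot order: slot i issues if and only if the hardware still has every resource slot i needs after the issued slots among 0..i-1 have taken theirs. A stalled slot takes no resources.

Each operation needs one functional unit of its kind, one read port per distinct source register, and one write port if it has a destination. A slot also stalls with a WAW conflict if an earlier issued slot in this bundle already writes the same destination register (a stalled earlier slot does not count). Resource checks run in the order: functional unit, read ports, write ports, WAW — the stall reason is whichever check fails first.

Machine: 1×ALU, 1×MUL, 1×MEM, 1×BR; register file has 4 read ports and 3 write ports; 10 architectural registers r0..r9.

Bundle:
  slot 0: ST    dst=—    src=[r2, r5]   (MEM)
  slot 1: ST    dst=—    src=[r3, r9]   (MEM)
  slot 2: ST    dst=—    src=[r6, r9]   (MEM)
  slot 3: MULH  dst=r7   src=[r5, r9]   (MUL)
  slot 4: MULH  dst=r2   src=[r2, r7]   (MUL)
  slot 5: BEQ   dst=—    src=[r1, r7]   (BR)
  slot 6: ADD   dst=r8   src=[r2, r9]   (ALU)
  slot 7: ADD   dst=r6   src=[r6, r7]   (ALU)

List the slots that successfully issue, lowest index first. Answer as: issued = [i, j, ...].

[0] MEM needs rd=2 wr=0: ok; after: ALU=1 MUL=1 MEM=0 BR=1, R=2, W=3
[1] MEM needs rd=2 wr=0: FU; after: ALU=1 MUL=1 MEM=0 BR=1, R=2, W=3
[2] MEM needs rd=2 wr=0: FU; after: ALU=1 MUL=1 MEM=0 BR=1, R=2, W=3
[3] MUL needs rd=2 wr=1: ok; after: ALU=1 MUL=0 MEM=0 BR=1, R=0, W=2
[4] MUL needs rd=2 wr=1: FU; after: ALU=1 MUL=0 MEM=0 BR=1, R=0, W=2
[5] BR needs rd=2 wr=0: RD_PORT; after: ALU=1 MUL=0 MEM=0 BR=1, R=0, W=2
[6] ALU needs rd=2 wr=1: RD_PORT; after: ALU=1 MUL=0 MEM=0 BR=1, R=0, W=2
[7] ALU needs rd=2 wr=1: RD_PORT; after: ALU=1 MUL=0 MEM=0 BR=1, R=0, W=2

issued = [0, 3]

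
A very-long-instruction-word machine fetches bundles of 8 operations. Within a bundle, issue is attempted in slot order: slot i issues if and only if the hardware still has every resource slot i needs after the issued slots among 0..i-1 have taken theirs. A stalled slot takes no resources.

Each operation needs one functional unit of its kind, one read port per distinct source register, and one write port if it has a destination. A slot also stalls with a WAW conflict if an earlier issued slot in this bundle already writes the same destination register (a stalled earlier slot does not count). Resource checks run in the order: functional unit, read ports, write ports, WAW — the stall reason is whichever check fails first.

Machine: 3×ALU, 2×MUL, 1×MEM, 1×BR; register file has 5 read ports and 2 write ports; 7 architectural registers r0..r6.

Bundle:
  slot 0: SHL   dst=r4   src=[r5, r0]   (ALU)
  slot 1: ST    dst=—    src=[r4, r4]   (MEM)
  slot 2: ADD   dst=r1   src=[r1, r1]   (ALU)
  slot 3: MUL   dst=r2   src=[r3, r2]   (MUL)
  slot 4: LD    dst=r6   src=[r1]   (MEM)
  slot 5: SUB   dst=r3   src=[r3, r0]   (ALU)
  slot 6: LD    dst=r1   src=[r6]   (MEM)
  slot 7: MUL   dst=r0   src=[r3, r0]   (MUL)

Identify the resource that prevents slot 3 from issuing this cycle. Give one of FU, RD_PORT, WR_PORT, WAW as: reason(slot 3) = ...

reason(slot 3) = RD_PORT

  0. ALU→r4 ⇒ go  {2A/2Mu/1Ld/1B | 3r 1w}
  1. MEM ⇒ go  {2A/2Mu/0Ld/1B | 2r 1w}
  2. ALU→r1 ⇒ go  {1A/2Mu/0Ld/1B | 1r 0w}
  3. MUL→r2 ⇒ no(RD_PORT)  {1A/2Mu/0Ld/1B | 1r 0w}
  4. MEM→r6 ⇒ no(FU)  {1A/2Mu/0Ld/1B | 1r 0w}
  5. ALU→r3 ⇒ no(RD_PORT)  {1A/2Mu/0Ld/1B | 1r 0w}
  6. MEM→r1 ⇒ no(FU)  {1A/2Mu/0Ld/1B | 1r 0w}
  7. MUL→r0 ⇒ no(RD_PORT)  {1A/2Mu/0Ld/1B | 1r 0w}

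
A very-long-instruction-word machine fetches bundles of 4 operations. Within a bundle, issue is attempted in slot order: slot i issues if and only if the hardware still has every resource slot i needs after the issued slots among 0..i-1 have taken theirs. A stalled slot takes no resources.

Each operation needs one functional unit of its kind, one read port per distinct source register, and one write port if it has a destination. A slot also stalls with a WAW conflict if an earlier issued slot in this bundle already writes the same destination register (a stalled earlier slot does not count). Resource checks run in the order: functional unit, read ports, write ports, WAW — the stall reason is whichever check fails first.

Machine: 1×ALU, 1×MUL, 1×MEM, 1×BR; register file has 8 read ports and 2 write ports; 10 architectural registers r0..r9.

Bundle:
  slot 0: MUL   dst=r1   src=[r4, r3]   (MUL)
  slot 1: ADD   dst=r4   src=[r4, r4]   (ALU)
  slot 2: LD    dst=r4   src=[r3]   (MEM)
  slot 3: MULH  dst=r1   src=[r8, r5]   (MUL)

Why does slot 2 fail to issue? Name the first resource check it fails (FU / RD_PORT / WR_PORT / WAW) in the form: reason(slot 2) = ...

reason(slot 2) = WR_PORT

[0] MUL needs rd=2 wr=1: ok; after: ALU=1 MUL=0 MEM=1 BR=1, R=6, W=1
[1] ALU needs rd=1 wr=1: ok; after: ALU=0 MUL=0 MEM=1 BR=1, R=5, W=0
[2] MEM needs rd=1 wr=1: WR_PORT; after: ALU=0 MUL=0 MEM=1 BR=1, R=5, W=0
[3] MUL needs rd=2 wr=1: FU; after: ALU=0 MUL=0 MEM=1 BR=1, R=5, W=0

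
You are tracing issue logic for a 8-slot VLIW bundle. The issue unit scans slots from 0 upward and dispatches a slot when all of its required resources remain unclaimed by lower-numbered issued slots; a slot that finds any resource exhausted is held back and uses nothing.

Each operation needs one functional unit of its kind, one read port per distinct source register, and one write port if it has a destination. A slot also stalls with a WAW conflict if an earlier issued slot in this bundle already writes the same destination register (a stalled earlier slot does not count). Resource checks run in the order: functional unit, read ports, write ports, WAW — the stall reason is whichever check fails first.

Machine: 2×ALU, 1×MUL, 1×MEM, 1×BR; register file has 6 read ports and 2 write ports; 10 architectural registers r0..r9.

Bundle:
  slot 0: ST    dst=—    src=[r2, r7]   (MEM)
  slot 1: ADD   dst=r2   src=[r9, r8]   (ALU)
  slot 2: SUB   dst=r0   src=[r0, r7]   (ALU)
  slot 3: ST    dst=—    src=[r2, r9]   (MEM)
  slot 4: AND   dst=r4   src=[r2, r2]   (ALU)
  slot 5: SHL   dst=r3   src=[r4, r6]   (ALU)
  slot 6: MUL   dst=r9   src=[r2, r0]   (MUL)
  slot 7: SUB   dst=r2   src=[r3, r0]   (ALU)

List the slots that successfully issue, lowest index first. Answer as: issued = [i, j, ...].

(0) want 1×MEM +2rd +0wr — yes → AL2|MU1|ME0|BR1|rd4|wr2
(1) want 1×ALU +2rd +1wr — yes → AL1|MU1|ME0|BR1|rd2|wr1
(2) want 1×ALU +2rd +1wr — yes → AL0|MU1|ME0|BR1|rd0|wr0
(3) want 1×MEM +2rd +0wr — FU → AL0|MU1|ME0|BR1|rd0|wr0
(4) want 1×ALU +1rd +1wr — FU → AL0|MU1|ME0|BR1|rd0|wr0
(5) want 1×ALU +2rd +1wr — FU → AL0|MU1|ME0|BR1|rd0|wr0
(6) want 1×MUL +2rd +1wr — RD_PORT → AL0|MU1|ME0|BR1|rd0|wr0
(7) want 1×ALU +2rd +1wr — FU → AL0|MU1|ME0|BR1|rd0|wr0

issued = [0, 1, 2]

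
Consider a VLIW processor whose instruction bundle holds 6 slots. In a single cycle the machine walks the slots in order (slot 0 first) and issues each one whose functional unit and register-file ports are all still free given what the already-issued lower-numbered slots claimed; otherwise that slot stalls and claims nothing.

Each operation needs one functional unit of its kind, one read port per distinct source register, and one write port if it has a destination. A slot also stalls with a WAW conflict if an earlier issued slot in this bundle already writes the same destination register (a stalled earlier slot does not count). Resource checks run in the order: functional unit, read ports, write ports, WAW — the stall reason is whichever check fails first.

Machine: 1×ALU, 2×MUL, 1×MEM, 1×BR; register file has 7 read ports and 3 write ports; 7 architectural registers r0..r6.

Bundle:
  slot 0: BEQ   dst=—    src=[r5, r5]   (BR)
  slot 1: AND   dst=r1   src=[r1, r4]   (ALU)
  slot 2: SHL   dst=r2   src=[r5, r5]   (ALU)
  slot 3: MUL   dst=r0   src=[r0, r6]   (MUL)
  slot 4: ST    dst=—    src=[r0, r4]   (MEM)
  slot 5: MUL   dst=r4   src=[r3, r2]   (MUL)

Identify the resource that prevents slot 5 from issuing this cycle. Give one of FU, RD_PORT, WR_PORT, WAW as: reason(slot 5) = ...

slot 0 (BR): ISSUE — free A1,Mu2,Ld1,B0 rp6 wp3
slot 1 (ALU): ISSUE — free A0,Mu2,Ld1,B0 rp4 wp2
slot 2 (ALU): stall FU — free A0,Mu2,Ld1,B0 rp4 wp2
slot 3 (MUL): ISSUE — free A0,Mu1,Ld1,B0 rp2 wp1
slot 4 (MEM): ISSUE — free A0,Mu1,Ld0,B0 rp0 wp1
slot 5 (MUL): stall RD_PORT — free A0,Mu1,Ld0,B0 rp0 wp1

reason(slot 5) = RD_PORT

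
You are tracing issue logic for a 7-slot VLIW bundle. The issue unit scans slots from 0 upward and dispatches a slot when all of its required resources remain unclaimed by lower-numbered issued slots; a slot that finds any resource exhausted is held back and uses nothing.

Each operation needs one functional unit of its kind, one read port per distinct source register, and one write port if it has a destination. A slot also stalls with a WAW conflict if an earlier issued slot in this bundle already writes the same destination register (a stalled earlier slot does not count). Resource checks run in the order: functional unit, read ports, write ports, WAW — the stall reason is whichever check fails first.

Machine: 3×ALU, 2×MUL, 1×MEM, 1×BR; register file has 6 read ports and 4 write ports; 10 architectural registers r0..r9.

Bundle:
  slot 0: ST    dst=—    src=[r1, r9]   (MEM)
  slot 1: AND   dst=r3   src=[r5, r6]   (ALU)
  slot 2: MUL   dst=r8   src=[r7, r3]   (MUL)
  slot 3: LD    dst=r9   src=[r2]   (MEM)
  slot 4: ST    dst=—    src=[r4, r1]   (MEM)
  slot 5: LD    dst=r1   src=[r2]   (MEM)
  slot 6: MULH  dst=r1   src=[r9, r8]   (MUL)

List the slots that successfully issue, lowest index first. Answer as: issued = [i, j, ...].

issued = [0, 1, 2]

  0. MEM ⇒ go  {3A/2Mu/0Ld/1B | 4r 4w}
  1. ALU→r3 ⇒ go  {2A/2Mu/0Ld/1B | 2r 3w}
  2. MUL→r8 ⇒ go  {2A/1Mu/0Ld/1B | 0r 2w}
  3. MEM→r9 ⇒ no(FU)  {2A/1Mu/0Ld/1B | 0r 2w}
  4. MEM ⇒ no(FU)  {2A/1Mu/0Ld/1B | 0r 2w}
  5. MEM→r1 ⇒ no(FU)  {2A/1Mu/0Ld/1B | 0r 2w}
  6. MUL→r1 ⇒ no(RD_PORT)  {2A/1Mu/0Ld/1B | 0r 2w}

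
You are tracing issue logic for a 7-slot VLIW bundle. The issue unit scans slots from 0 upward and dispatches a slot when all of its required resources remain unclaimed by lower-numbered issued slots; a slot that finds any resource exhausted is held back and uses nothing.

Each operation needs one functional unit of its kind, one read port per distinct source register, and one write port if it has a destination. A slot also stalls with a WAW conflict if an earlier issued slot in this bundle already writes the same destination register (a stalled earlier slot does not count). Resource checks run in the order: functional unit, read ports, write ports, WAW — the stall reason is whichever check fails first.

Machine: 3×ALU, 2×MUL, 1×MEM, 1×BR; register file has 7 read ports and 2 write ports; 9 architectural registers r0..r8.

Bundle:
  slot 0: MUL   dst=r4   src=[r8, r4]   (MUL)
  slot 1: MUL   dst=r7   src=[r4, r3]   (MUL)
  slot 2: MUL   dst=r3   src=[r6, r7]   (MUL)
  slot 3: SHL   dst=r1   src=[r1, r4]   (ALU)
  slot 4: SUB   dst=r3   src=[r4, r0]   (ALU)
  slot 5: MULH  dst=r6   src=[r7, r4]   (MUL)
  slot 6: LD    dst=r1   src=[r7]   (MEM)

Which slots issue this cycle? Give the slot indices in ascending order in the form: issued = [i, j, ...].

(0) want 1×MUL +2rd +1wr — yes → AL3|MU1|ME1|BR1|rd5|wr1
(1) want 1×MUL +2rd +1wr — yes → AL3|MU0|ME1|BR1|rd3|wr0
(2) want 1×MUL +2rd +1wr — FU → AL3|MU0|ME1|BR1|rd3|wr0
(3) want 1×ALU +2rd +1wr — WR_PORT → AL3|MU0|ME1|BR1|rd3|wr0
(4) want 1×ALU +2rd +1wr — WR_PORT → AL3|MU0|ME1|BR1|rd3|wr0
(5) want 1×MUL +2rd +1wr — FU → AL3|MU0|ME1|BR1|rd3|wr0
(6) want 1×MEM +1rd +1wr — WR_PORT → AL3|MU0|ME1|BR1|rd3|wr0

issued = [0, 1]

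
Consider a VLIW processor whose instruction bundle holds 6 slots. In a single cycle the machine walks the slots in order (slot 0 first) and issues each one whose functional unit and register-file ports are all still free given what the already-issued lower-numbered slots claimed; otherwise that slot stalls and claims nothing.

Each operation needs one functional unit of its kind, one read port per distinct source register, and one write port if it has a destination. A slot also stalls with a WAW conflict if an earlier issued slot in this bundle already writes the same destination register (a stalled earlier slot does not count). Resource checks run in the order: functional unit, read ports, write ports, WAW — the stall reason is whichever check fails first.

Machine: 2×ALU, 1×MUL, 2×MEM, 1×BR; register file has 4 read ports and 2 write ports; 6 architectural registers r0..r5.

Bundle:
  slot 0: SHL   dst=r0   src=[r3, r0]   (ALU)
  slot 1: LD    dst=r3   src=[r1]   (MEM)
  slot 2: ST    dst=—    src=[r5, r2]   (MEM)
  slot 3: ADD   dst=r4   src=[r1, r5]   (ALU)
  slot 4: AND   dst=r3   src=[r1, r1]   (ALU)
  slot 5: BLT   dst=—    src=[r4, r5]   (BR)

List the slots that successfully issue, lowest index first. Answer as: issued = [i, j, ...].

#0 ALU src=r3,r0 dispatched  <A:1 Mu:1 Ld:2 B:1 rd:2 wr:1>
#1 MEM src=r1 dispatched  <A:1 Mu:1 Ld:1 B:1 rd:1 wr:0>
#2 MEM src=r5,r2 held:RD_PORT  <A:1 Mu:1 Ld:1 B:1 rd:1 wr:0>
#3 ALU src=r1,r5 held:RD_PORT  <A:1 Mu:1 Ld:1 B:1 rd:1 wr:0>
#4 ALU src=r1,r1 held:WR_PORT  <A:1 Mu:1 Ld:1 B:1 rd:1 wr:0>
#5 BR src=r4,r5 held:RD_PORT  <A:1 Mu:1 Ld:1 B:1 rd:1 wr:0>

issued = [0, 1]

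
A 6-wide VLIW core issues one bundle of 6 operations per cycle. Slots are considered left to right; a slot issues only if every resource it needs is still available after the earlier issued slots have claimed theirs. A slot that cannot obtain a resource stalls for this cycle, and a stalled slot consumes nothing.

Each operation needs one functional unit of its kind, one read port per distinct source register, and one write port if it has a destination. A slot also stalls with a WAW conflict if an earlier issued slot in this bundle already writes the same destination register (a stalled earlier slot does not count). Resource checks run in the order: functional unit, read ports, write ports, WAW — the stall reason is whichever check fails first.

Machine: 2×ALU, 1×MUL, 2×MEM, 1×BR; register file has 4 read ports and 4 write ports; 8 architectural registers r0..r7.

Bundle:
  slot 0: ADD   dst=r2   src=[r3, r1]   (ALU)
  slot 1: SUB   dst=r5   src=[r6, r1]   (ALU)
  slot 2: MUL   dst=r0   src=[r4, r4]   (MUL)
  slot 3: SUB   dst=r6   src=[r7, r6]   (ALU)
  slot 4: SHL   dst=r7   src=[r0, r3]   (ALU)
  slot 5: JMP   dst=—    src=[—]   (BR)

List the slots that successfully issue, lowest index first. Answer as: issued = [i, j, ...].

  0. ALU→r2 ⇒ go  {1A/1Mu/2Ld/1B | 2r 3w}
  1. ALU→r5 ⇒ go  {0A/1Mu/2Ld/1B | 0r 2w}
  2. MUL→r0 ⇒ no(RD_PORT)  {0A/1Mu/2Ld/1B | 0r 2w}
  3. ALU→r6 ⇒ no(FU)  {0A/1Mu/2Ld/1B | 0r 2w}
  4. ALU→r7 ⇒ no(FU)  {0A/1Mu/2Ld/1B | 0r 2w}
  5. BR ⇒ go  {0A/1Mu/2Ld/0B | 0r 2w}

issued = [0, 1, 5]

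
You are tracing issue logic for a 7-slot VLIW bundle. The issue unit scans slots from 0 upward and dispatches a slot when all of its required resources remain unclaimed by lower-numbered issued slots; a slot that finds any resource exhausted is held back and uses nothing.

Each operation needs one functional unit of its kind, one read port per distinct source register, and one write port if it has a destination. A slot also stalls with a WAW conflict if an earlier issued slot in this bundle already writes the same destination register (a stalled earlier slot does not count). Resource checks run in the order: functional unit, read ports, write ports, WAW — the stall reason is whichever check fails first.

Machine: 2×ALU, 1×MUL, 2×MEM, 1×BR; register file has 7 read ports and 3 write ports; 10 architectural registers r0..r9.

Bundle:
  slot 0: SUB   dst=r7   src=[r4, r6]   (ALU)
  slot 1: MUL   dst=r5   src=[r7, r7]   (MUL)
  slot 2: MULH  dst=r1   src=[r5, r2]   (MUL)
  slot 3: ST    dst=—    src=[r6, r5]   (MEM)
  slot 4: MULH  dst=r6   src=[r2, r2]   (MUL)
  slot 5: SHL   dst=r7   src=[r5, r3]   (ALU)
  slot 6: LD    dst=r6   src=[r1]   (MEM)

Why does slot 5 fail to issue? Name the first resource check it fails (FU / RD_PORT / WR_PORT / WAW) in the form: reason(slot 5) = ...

#0 ALU src=r4,r6 dispatched  <A:1 Mu:1 Ld:2 B:1 rd:5 wr:2>
#1 MUL src=r7,r7 dispatched  <A:1 Mu:0 Ld:2 B:1 rd:4 wr:1>
#2 MUL src=r5,r2 held:FU  <A:1 Mu:0 Ld:2 B:1 rd:4 wr:1>
#3 MEM src=r6,r5 dispatched  <A:1 Mu:0 Ld:1 B:1 rd:2 wr:1>
#4 MUL src=r2,r2 held:FU  <A:1 Mu:0 Ld:1 B:1 rd:2 wr:1>
#5 ALU src=r5,r3 held:WAW  <A:1 Mu:0 Ld:1 B:1 rd:2 wr:1>
#6 MEM src=r1 dispatched  <A:1 Mu:0 Ld:0 B:1 rd:1 wr:0>

reason(slot 5) = WAW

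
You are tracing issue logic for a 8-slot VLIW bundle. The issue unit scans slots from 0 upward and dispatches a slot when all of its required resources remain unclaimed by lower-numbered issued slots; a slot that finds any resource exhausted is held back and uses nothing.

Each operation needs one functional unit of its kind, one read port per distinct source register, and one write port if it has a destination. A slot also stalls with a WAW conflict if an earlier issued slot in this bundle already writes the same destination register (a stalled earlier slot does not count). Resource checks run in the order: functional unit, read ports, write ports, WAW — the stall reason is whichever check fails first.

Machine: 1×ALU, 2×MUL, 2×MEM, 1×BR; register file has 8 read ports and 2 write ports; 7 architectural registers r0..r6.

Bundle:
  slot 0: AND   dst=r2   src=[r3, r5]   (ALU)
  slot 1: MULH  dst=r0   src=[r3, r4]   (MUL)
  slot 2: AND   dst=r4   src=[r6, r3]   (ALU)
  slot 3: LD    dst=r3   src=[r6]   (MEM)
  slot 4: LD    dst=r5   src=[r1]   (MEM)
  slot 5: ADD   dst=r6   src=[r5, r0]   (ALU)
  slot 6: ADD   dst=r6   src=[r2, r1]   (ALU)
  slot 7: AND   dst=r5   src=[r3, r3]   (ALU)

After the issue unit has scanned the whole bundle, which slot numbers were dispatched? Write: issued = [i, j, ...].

  0. ALU→r2 ⇒ go  {0A/2Mu/2Ld/1B | 6r 1w}
  1. MUL→r0 ⇒ go  {0A/1Mu/2Ld/1B | 4r 0w}
  2. ALU→r4 ⇒ no(FU)  {0A/1Mu/2Ld/1B | 4r 0w}
  3. MEM→r3 ⇒ no(WR_PORT)  {0A/1Mu/2Ld/1B | 4r 0w}
  4. MEM→r5 ⇒ no(WR_PORT)  {0A/1Mu/2Ld/1B | 4r 0w}
  5. ALU→r6 ⇒ no(FU)  {0A/1Mu/2Ld/1B | 4r 0w}
  6. ALU→r6 ⇒ no(FU)  {0A/1Mu/2Ld/1B | 4r 0w}
  7. ALU→r5 ⇒ no(FU)  {0A/1Mu/2Ld/1B | 4r 0w}

issued = [0, 1]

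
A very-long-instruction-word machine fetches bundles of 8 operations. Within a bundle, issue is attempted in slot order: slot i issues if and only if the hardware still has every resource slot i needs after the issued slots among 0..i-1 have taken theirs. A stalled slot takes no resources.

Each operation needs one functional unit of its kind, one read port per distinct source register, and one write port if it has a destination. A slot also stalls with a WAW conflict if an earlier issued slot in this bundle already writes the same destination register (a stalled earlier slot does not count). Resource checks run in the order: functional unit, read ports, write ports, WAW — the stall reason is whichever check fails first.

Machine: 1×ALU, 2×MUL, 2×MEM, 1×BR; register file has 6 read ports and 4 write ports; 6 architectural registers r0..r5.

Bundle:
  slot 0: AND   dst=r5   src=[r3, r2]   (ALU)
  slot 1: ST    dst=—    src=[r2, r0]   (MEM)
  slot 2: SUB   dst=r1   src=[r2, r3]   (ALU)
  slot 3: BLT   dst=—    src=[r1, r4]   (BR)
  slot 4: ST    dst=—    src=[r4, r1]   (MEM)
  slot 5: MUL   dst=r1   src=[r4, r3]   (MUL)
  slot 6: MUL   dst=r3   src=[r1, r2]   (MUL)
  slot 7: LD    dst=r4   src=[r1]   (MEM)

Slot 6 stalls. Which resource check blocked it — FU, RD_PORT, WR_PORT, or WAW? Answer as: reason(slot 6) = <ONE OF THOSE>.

reason(slot 6) = RD_PORT

slot 0 (ALU): ISSUE — free A0,Mu2,Ld2,B1 rp4 wp3
slot 1 (MEM): ISSUE — free A0,Mu2,Ld1,B1 rp2 wp3
slot 2 (ALU): stall FU — free A0,Mu2,Ld1,B1 rp2 wp3
slot 3 (BR): ISSUE — free A0,Mu2,Ld1,B0 rp0 wp3
slot 4 (MEM): stall RD_PORT — free A0,Mu2,Ld1,B0 rp0 wp3
slot 5 (MUL): stall RD_PORT — free A0,Mu2,Ld1,B0 rp0 wp3
slot 6 (MUL): stall RD_PORT — free A0,Mu2,Ld1,B0 rp0 wp3
slot 7 (MEM): stall RD_PORT — free A0,Mu2,Ld1,B0 rp0 wp3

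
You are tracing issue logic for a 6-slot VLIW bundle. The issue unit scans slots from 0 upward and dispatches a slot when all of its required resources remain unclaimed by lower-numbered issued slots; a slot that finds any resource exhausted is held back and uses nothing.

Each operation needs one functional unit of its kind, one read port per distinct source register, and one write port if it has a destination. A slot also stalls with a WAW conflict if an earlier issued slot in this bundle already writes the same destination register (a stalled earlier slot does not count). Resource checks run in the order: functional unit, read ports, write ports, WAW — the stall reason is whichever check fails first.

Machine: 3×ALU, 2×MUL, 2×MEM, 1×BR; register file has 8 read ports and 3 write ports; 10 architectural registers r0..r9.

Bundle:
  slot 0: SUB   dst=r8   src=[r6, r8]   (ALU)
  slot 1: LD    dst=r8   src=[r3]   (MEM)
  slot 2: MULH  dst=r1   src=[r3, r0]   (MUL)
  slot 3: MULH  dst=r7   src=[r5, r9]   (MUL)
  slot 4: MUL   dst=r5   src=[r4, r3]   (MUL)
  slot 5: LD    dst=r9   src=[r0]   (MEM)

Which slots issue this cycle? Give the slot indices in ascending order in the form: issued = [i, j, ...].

issued = [0, 2, 3]

  0. ALU→r8 ⇒ go  {2A/2Mu/2Ld/1B | 6r 2w}
  1. MEM→r8 ⇒ no(WAW)  {2A/2Mu/2Ld/1B | 6r 2w}
  2. MUL→r1 ⇒ go  {2A/1Mu/2Ld/1B | 4r 1w}
  3. MUL→r7 ⇒ go  {2A/0Mu/2Ld/1B | 2r 0w}
  4. MUL→r5 ⇒ no(FU)  {2A/0Mu/2Ld/1B | 2r 0w}
  5. MEM→r9 ⇒ no(WR_PORT)  {2A/0Mu/2Ld/1B | 2r 0w}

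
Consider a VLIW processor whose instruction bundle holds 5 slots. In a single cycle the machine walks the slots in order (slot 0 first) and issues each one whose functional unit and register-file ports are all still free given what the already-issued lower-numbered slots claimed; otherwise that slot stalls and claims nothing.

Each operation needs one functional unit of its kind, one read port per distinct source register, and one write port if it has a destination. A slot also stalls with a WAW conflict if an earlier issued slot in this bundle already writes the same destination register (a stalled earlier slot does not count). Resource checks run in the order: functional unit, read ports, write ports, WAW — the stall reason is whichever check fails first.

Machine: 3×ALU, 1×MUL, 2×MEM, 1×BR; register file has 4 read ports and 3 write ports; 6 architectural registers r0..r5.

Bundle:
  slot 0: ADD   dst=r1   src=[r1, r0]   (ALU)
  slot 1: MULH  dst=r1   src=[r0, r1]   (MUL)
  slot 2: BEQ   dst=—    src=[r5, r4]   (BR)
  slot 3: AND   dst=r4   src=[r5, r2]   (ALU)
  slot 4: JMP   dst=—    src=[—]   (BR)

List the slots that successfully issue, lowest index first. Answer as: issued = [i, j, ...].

[0] ALU needs rd=2 wr=1: ok; after: ALU=2 MUL=1 MEM=2 BR=1, R=2, W=2
[1] MUL needs rd=2 wr=1: WAW; after: ALU=2 MUL=1 MEM=2 BR=1, R=2, W=2
[2] BR needs rd=2 wr=0: ok; after: ALU=2 MUL=1 MEM=2 BR=0, R=0, W=2
[3] ALU needs rd=2 wr=1: RD_PORT; after: ALU=2 MUL=1 MEM=2 BR=0, R=0, W=2
[4] BR needs rd=0 wr=0: FU; after: ALU=2 MUL=1 MEM=2 BR=0, R=0, W=2

issued = [0, 2]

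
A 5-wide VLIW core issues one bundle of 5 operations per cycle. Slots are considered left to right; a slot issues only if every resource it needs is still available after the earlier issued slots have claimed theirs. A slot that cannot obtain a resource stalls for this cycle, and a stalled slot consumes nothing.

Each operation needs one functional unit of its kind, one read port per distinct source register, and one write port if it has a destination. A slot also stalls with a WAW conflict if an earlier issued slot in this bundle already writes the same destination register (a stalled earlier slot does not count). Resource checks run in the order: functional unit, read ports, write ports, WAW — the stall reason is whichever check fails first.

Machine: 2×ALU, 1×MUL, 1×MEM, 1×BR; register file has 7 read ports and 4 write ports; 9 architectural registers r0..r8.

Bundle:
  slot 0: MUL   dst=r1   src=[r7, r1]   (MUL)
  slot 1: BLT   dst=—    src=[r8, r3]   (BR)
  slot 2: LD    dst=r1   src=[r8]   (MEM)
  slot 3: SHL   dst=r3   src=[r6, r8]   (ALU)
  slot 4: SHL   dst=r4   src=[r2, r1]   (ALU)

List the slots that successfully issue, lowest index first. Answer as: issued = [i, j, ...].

#0 MUL src=r7,r1 dispatched  <A:2 Mu:0 Ld:1 B:1 rd:5 wr:3>
#1 BR src=r8,r3 dispatched  <A:2 Mu:0 Ld:1 B:0 rd:3 wr:3>
#2 MEM src=r8 held:WAW  <A:2 Mu:0 Ld:1 B:0 rd:3 wr:3>
#3 ALU src=r6,r8 dispatched  <A:1 Mu:0 Ld:1 B:0 rd:1 wr:2>
#4 ALU src=r2,r1 held:RD_PORT  <A:1 Mu:0 Ld:1 B:0 rd:1 wr:2>

issued = [0, 1, 3]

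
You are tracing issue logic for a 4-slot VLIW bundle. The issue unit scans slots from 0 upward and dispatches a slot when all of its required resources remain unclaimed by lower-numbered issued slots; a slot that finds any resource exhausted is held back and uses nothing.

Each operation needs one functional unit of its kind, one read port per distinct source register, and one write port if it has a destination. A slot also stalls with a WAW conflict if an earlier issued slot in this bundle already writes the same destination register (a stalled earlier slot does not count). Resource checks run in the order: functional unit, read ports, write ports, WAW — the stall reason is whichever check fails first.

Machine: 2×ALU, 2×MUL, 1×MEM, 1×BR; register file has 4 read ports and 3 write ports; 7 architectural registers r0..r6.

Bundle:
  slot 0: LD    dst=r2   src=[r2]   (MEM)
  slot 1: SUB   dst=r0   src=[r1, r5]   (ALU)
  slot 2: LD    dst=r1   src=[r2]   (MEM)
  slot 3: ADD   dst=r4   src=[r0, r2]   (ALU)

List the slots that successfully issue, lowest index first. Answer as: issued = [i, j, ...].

issued = [0, 1]

#0 MEM src=r2 dispatched  <A:2 Mu:2 Ld:0 B:1 rd:3 wr:2>
#1 ALU src=r1,r5 dispatched  <A:1 Mu:2 Ld:0 B:1 rd:1 wr:1>
#2 MEM src=r2 held:FU  <A:1 Mu:2 Ld:0 B:1 rd:1 wr:1>
#3 ALU src=r0,r2 held:RD_PORT  <A:1 Mu:2 Ld:0 B:1 rd:1 wr:1>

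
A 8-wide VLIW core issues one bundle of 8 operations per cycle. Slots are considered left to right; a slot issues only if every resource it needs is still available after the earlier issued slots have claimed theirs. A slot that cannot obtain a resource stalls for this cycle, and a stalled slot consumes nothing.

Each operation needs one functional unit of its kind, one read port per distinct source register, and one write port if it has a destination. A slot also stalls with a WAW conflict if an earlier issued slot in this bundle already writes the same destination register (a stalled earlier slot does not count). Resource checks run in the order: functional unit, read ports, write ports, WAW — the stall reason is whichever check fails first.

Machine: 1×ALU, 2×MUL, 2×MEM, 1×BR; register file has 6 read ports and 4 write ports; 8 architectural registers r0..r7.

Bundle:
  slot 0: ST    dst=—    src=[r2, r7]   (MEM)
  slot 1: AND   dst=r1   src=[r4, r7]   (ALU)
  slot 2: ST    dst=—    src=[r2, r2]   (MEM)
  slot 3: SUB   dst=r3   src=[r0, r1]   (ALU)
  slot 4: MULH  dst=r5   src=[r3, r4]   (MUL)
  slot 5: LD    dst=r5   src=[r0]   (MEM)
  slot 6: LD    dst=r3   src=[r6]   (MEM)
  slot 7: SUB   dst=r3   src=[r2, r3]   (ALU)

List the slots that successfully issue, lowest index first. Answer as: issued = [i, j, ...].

[0] MEM needs rd=2 wr=0: ok; after: ALU=1 MUL=2 MEM=1 BR=1, R=4, W=4
[1] ALU needs rd=2 wr=1: ok; after: ALU=0 MUL=2 MEM=1 BR=1, R=2, W=3
[2] MEM needs rd=1 wr=0: ok; after: ALU=0 MUL=2 MEM=0 BR=1, R=1, W=3
[3] ALU needs rd=2 wr=1: FU; after: ALU=0 MUL=2 MEM=0 BR=1, R=1, W=3
[4] MUL needs rd=2 wr=1: RD_PORT; after: ALU=0 MUL=2 MEM=0 BR=1, R=1, W=3
[5] MEM needs rd=1 wr=1: FU; after: ALU=0 MUL=2 MEM=0 BR=1, R=1, W=3
[6] MEM needs rd=1 wr=1: FU; after: ALU=0 MUL=2 MEM=0 BR=1, R=1, W=3
[7] ALU needs rd=2 wr=1: FU; after: ALU=0 MUL=2 MEM=0 BR=1, R=1, W=3

issued = [0, 1, 2]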